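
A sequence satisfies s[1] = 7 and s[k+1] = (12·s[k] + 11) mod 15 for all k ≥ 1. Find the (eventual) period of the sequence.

4

s[1] = 7; s[2] = 5; s[3] = 11; s[4] = 8; s[5] = 2; s[6] = 5.
Since s[6] = s[2] = 5, the sequence is eventually periodic: after a pre-period of length 1 it cycles with period 4.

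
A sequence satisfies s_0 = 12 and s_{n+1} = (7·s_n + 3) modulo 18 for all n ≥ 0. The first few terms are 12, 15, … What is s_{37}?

Listing terms: s_0 = 12, s_1 = 15, s_2 = 0, s_3 = 3, s_4 = 6, s_5 = 9, s_6 = 12.
The sequence repeats with period 6.
(37 - 0) mod 6 = 1, so s_{37} = s_1 = 15.

15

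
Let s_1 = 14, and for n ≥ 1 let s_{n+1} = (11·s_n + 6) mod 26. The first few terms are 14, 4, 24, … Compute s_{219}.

24

We have s_1 = 14, s_2 = 4, s_3 = 24, s_4 = 10, s_5 = 12, s_6 = 8, s_7 = 16, s_8 = 0, s_9 = 6, s_{10} = 20, s_{11} = 18, s_{12} = 22, s_{13} = 14.
Since s_{13} = s_1 = 14, the sequence is periodic with period 12.
So s_{219} = s_{1 + ((219-1) mod 12)} = s_3 = 24.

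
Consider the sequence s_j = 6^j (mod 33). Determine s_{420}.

s_0 = 1, s_1 = 6, s_2 = 3, s_3 = 18, s_4 = 9, s_5 = 21, s_6 = 27, s_7 = 30, s_8 = 15, s_9 = 24, s_{10} = 12, s_{11} = 6.
Since s_{11} = s_1 = 6, the sequence is eventually periodic: after a pre-period of length 1 it cycles with period 10.
For j ≥ 1, s_j depends only on (j - 1) mod 10. (420 - 1) mod 10 = 9, so s_{420} = s_{10} = 12.

12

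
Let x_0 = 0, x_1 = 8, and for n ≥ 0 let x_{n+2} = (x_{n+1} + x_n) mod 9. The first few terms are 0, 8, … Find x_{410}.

8

Listing terms: x_0 = 0, x_1 = 8, x_2 = 8, x_3 = 7, x_4 = 6, x_5 = 4, x_6 = 1, x_7 = 5, x_8 = 6, x_9 = 2, x_{10} = 8, x_{11} = 1, x_{12} = 0, x_{13} = 1, x_{14} = 1, x_{15} = 2, x_{16} = 3, x_{17} = 5, x_{18} = 8, x_{19} = 4, x_{20} = 3, x_{21} = 7, x_{22} = 1, x_{23} = 8, x_{24} = 0, x_{25} = 8.
The sequence repeats with period 24.
(410 - 0) mod 24 = 2, so x_{410} = x_2 = 8.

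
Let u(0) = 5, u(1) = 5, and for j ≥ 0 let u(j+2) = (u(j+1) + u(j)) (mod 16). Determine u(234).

9

u(0) = 5,  u(1) = 5,  u(2) = 10,  u(3) = 15,  u(4) = 9,  u(5) = 8,  u(6) = 1,  u(7) = 9,  u(8) = 10,  u(9) = 3,  u(10) = 13,  u(11) = 0,  u(12) = 13,  u(13) = 13,  u(14) = 10,  u(15) = 7,  u(16) = 1,  u(17) = 8,  u(18) = 9,  u(19) = 1,  u(20) = 10,  u(21) = 11,  u(22) = 5,  u(23) = 0,  u(24) = 5,  u(25) = 5.
Since (u(24), u(25)) = (u(0), u(1)) = (5, 5) (two consecutive terms determine the rest), the sequence is periodic with period 24.
(234 - 0) mod 24 = 18, so u(234) = u(18) = 9.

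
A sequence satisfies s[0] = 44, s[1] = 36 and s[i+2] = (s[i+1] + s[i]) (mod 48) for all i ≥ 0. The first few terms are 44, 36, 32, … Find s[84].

28

s[0] = 44,  s[1] = 36,  s[2] = 32,  s[3] = 20,  s[4] = 4,  s[5] = 24,  s[6] = 28,  s[7] = 4,  s[8] = 32,  s[9] = 36,  s[10] = 20,  s[11] = 8,  s[12] = 28,  s[13] = 36,  s[14] = 16,  s[15] = 4,  s[16] = 20,  s[17] = 24,  s[18] = 44,  s[19] = 20,  s[20] = 16,  s[21] = 36,  s[22] = 4,  s[23] = 40,  s[24] = 44,  s[25] = 36.
Since (s[24], s[25]) = (s[0], s[1]) = (44, 36) (two consecutive terms determine the rest), the sequence is periodic with period 24.
So s[84] = s[0 + ((84-0) mod 24)] = s[12] = 28.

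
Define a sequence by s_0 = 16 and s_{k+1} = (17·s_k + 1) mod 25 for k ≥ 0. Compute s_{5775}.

0

s_0 = 16, s_1 = 23, s_2 = 17, s_3 = 15, s_4 = 6, s_5 = 3, s_6 = 2, s_7 = 10, s_8 = 21, s_9 = 8, s_{10} = 12, s_{11} = 5, s_{12} = 11, s_{13} = 13, s_{14} = 22, s_{15} = 0, s_{16} = 1, s_{17} = 18, s_{18} = 7, s_{19} = 20, s_{20} = 16.
The sequence repeats with period 20.
(5775 - 0) mod 20 = 15, so s_{5775} = s_{15} = 0.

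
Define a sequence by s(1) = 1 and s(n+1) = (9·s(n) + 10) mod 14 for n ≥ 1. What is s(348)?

Computing terms: s(1) = 1,  s(2) = 5,  s(3) = 13,  s(4) = 1.
Since s(4) = s(1) = 1, the sequence is periodic with period 3.
So s(348) = s(1 + ((348-1) mod 3)) = s(3) = 13.

13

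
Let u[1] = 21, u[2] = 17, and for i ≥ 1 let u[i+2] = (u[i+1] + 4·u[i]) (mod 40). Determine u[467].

We have u[1] = 21,  u[2] = 17,  u[3] = 21,  u[4] = 9,  u[5] = 13,  u[6] = 9,  u[7] = 21,  u[8] = 17.
Since (u[7], u[8]) = (u[1], u[2]) = (21, 17) (two consecutive terms determine the rest), the sequence is periodic with period 6.
So u[467] = u[1 + ((467-1) mod 6)] = u[5] = 13.

13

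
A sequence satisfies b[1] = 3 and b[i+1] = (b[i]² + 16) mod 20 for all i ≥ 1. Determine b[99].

1

We have b[1] = 3, b[2] = 5, b[3] = 1, b[4] = 17, b[5] = 5.
Since b[5] = b[2] = 5, the sequence is eventually periodic: after a pre-period of length 1 it cycles with period 3.
For i ≥ 2, b[i] depends only on (i - 2) mod 3. (99 - 2) mod 3 = 1, so b[99] = b[3] = 1.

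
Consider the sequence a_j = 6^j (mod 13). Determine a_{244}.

9

We have a_0 = 1; a_1 = 6; a_2 = 10; a_3 = 8; a_4 = 9; a_5 = 2; a_6 = 12; a_7 = 7; a_8 = 3; a_9 = 5; a_{10} = 4; a_{11} = 11; a_{12} = 1.
Since a_{12} = a_0 = 1, the sequence is periodic with period 12.
(244 - 0) mod 12 = 4, so a_{244} = a_4 = 9.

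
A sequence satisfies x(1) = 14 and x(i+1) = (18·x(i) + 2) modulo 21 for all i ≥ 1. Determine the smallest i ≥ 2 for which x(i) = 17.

3

Computing terms: x(1) = 14, x(2) = 2, x(3) = 17, x(4) = 14.
The sequence repeats with period 3.
The value 17 first appears (with i ≥ 2) at x(3).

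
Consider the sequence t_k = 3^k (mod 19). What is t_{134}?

Computing terms: t_0 = 1,  t_1 = 3,  t_2 = 9,  t_3 = 8,  t_4 = 5,  t_5 = 15,  t_6 = 7,  t_7 = 2,  t_8 = 6,  t_9 = 18,  t_{10} = 16,  t_{11} = 10,  t_{12} = 11,  t_{13} = 14,  t_{14} = 4,  t_{15} = 12,  t_{16} = 17,  t_{17} = 13,  t_{18} = 1.
Since t_{18} = t_0 = 1, the sequence is periodic with period 18.
So t_{134} = t_{0 + ((134-0) mod 18)} = t_8 = 6.

6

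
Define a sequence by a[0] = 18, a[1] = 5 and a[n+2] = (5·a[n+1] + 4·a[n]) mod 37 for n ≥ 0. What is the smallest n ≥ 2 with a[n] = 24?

Computing terms: a[0] = 18, a[1] = 5, a[2] = 23, a[3] = 24, a[4] = 27, a[5] = 9, a[6] = 5, a[7] = 24, a[8] = 29, a[9] = 19, a[10] = 26, a[11] = 21, a[12] = 24, a[13] = 19, a[14] = 6, a[15] = 32, a[16] = 36, a[17] = 12, a[18] = 19, a[19] = 32, a[20] = 14, a[21] = 13, a[22] = 10, a[23] = 28, a[24] = 32, a[25] = 13, a[26] = 8, a[27] = 18, a[28] = 11, a[29] = 16, a[30] = 13, a[31] = 18, a[32] = 31, a[33] = 5, a[34] = 1, a[35] = 25, a[36] = 18, a[37] = 5.
The sequence repeats with period 36.
The value 24 first appears (with n ≥ 2) at a[3].

3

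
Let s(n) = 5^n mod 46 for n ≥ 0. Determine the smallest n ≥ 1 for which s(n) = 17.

7

Listing terms: s(0) = 1; s(1) = 5; s(2) = 25; s(3) = 33; s(4) = 27; s(5) = 43; s(6) = 31; s(7) = 17; s(8) = 39; s(9) = 11; s(10) = 9; s(11) = 45; s(12) = 41; s(13) = 21; s(14) = 13; s(15) = 19; s(16) = 3; s(17) = 15; s(18) = 29; s(19) = 7; s(20) = 35; s(21) = 37; s(22) = 1.
Since s(22) = s(0) = 1, the sequence is periodic with period 22.
The value 17 first appears (with n ≥ 1) at s(7).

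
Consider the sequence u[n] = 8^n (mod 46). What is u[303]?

Listing terms: u[0] = 1,  u[1] = 8,  u[2] = 18,  u[3] = 6,  u[4] = 2,  u[5] = 16,  u[6] = 36,  u[7] = 12,  u[8] = 4,  u[9] = 32,  u[10] = 26,  u[11] = 24,  u[12] = 8.
Since u[12] = u[1] = 8, the sequence is eventually periodic: after a pre-period of length 1 it cycles with period 11.
For n ≥ 1, u[n] depends only on (n - 1) mod 11. (303 - 1) mod 11 = 5, so u[303] = u[6] = 36.

36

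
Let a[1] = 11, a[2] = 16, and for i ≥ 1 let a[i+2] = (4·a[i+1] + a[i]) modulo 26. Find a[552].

22

Computing terms: a[1] = 11, a[2] = 16, a[3] = 23, a[4] = 4, a[5] = 13, a[6] = 4, a[7] = 3, a[8] = 16, a[9] = 15, a[10] = 24, a[11] = 7, a[12] = 0, a[13] = 7, a[14] = 2, a[15] = 15, a[16] = 10, a[17] = 3, a[18] = 22, a[19] = 13, a[20] = 22, a[21] = 23, a[22] = 10, a[23] = 11, a[24] = 2, a[25] = 19, a[26] = 0, a[27] = 19, a[28] = 24, a[29] = 11, a[30] = 16.
Since (a[29], a[30]) = (a[1], a[2]) = (11, 16) (two consecutive terms determine the rest), the sequence is periodic with period 28.
(552 - 1) mod 28 = 19, so a[552] = a[20] = 22.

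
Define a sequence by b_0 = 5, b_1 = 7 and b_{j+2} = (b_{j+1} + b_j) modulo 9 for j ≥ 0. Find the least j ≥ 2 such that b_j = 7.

We have b_0 = 5; b_1 = 7; b_2 = 3; b_3 = 1; b_4 = 4; b_5 = 5; b_6 = 0; b_7 = 5; b_8 = 5; b_9 = 1; b_{10} = 6; b_{11} = 7; b_{12} = 4; b_{13} = 2; b_{14} = 6; b_{15} = 8; b_{16} = 5; b_{17} = 4; b_{18} = 0; b_{19} = 4; b_{20} = 4; b_{21} = 8; b_{22} = 3; b_{23} = 2; b_{24} = 5; b_{25} = 7.
Since (b_{24}, b_{25}) = (b_0, b_1) = (5, 7) (two consecutive terms determine the rest), the sequence is periodic with period 24.
The value 7 first appears (with j ≥ 2) at b_{11}.

11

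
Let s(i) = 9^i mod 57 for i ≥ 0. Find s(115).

Computing terms: s(0) = 1,  s(1) = 9,  s(2) = 24,  s(3) = 45,  s(4) = 6,  s(5) = 54,  s(6) = 30,  s(7) = 42,  s(8) = 36,  s(9) = 39,  s(10) = 9.
Since s(10) = s(1) = 9, the sequence is eventually periodic: after a pre-period of length 1 it cycles with period 9.
For i ≥ 1, s(i) depends only on (i - 1) mod 9. (115 - 1) mod 9 = 6, so s(115) = s(7) = 42.

42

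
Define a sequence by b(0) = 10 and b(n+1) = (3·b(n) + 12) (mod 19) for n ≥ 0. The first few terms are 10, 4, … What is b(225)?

16

Computing terms: b(0) = 10, b(1) = 4, b(2) = 5, b(3) = 8, b(4) = 17, b(5) = 6, b(6) = 11, b(7) = 7, b(8) = 14, b(9) = 16, b(10) = 3, b(11) = 2, b(12) = 18, b(13) = 9, b(14) = 1, b(15) = 15, b(16) = 0, b(17) = 12, b(18) = 10.
The sequence repeats with period 18.
So b(225) = b(0 + ((225-0) mod 18)) = b(9) = 16.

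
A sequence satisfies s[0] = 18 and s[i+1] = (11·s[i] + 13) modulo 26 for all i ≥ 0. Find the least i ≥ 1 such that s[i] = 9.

Listing terms: s[0] = 18; s[1] = 3; s[2] = 20; s[3] = 25; s[4] = 2; s[5] = 9; s[6] = 8; s[7] = 23; s[8] = 6; s[9] = 1; s[10] = 24; s[11] = 17; s[12] = 18.
The sequence repeats with period 12.
The value 9 first appears (with i ≥ 1) at s[5].

5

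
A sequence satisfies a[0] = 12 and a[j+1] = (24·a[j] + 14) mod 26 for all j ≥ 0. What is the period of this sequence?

Computing terms: a[0] = 12,  a[1] = 16,  a[2] = 8,  a[3] = 24,  a[4] = 18,  a[5] = 4,  a[6] = 6,  a[7] = 2,  a[8] = 10,  a[9] = 20,  a[10] = 0,  a[11] = 14,  a[12] = 12.
Since a[12] = a[0] = 12, the sequence is periodic with period 12.

12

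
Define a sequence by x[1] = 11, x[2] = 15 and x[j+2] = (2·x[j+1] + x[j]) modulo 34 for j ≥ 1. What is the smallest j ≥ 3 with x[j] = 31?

5

We have x[1] = 11; x[2] = 15; x[3] = 7; x[4] = 29; x[5] = 31; x[6] = 23; x[7] = 9; x[8] = 7; x[9] = 23; x[10] = 19; x[11] = 27; x[12] = 5; x[13] = 3; x[14] = 11; x[15] = 25; x[16] = 27; x[17] = 11; x[18] = 15.
The sequence repeats with period 16.
The value 31 first appears (with j ≥ 3) at x[5].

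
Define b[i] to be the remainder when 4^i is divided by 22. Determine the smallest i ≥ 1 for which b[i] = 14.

4

b[0] = 1,  b[1] = 4,  b[2] = 16,  b[3] = 20,  b[4] = 14,  b[5] = 12,  b[6] = 4.
Since b[6] = b[1] = 4, the sequence is eventually periodic: after a pre-period of length 1 it cycles with period 5.
The value 14 first appears (with i ≥ 1) at b[4].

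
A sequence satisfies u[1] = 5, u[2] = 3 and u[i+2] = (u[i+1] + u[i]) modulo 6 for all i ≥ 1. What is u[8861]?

1

u[1] = 5; u[2] = 3; u[3] = 2; u[4] = 5; u[5] = 1; u[6] = 0; u[7] = 1; u[8] = 1; u[9] = 2; u[10] = 3; u[11] = 5; u[12] = 2; u[13] = 1; u[14] = 3; u[15] = 4; u[16] = 1; u[17] = 5; u[18] = 0; u[19] = 5; u[20] = 5; u[21] = 4; u[22] = 3; u[23] = 1; u[24] = 4; u[25] = 5; u[26] = 3.
Since (u[25], u[26]) = (u[1], u[2]) = (5, 3) (two consecutive terms determine the rest), the sequence is periodic with period 24.
(8861 - 1) mod 24 = 4, so u[8861] = u[5] = 1.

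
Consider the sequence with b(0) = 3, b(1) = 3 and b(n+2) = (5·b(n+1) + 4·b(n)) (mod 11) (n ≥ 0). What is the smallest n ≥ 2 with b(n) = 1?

We have b(0) = 3; b(1) = 3; b(2) = 5; b(3) = 4; b(4) = 7; b(5) = 7; b(6) = 8; b(7) = 2; b(8) = 9; b(9) = 9; b(10) = 4; b(11) = 1; b(12) = 10; b(13) = 10; b(14) = 2; b(15) = 6; b(16) = 5; b(17) = 5; b(18) = 1; b(19) = 3; b(20) = 8; b(21) = 8; b(22) = 6; b(23) = 7; b(24) = 4; b(25) = 4; b(26) = 3; b(27) = 9; b(28) = 2; b(29) = 2; b(30) = 7; b(31) = 10; b(32) = 1; b(33) = 1; b(34) = 9; b(35) = 5; b(36) = 6; b(37) = 6; b(38) = 10; b(39) = 8; b(40) = 3; b(41) = 3.
Since (b(40), b(41)) = (b(0), b(1)) = (3, 3) (two consecutive terms determine the rest), the sequence is periodic with period 40.
The value 1 first appears (with n ≥ 2) at b(11).

11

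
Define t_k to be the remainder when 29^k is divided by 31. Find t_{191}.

29

Listing terms: t_0 = 1,  t_1 = 29,  t_2 = 4,  t_3 = 23,  t_4 = 16,  t_5 = 30,  t_6 = 2,  t_7 = 27,  t_8 = 8,  t_9 = 15,  t_{10} = 1.
Since t_{10} = t_0 = 1, the sequence is periodic with period 10.
So t_{191} = t_{0 + ((191-0) mod 10)} = t_1 = 29.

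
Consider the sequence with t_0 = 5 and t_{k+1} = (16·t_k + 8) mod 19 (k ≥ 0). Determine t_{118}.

t_0 = 5, t_1 = 12, t_2 = 10, t_3 = 16, t_4 = 17, t_5 = 14, t_6 = 4, t_7 = 15, t_8 = 1, t_9 = 5.
Since t_9 = t_0 = 5, the sequence is periodic with period 9.
So t_{118} = t_{0 + ((118-0) mod 9)} = t_1 = 12.

12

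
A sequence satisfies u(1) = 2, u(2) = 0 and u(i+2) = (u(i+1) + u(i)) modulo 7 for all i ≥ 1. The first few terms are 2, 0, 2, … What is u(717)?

3

Computing terms: u(1) = 2; u(2) = 0; u(3) = 2; u(4) = 2; u(5) = 4; u(6) = 6; u(7) = 3; u(8) = 2; u(9) = 5; u(10) = 0; u(11) = 5; u(12) = 5; u(13) = 3; u(14) = 1; u(15) = 4; u(16) = 5; u(17) = 2; u(18) = 0.
Since (u(17), u(18)) = (u(1), u(2)) = (2, 0) (two consecutive terms determine the rest), the sequence is periodic with period 16.
(717 - 1) mod 16 = 12, so u(717) = u(13) = 3.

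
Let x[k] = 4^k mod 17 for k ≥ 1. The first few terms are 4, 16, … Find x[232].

1

We have x[1] = 4,  x[2] = 16,  x[3] = 13,  x[4] = 1,  x[5] = 4.
The sequence repeats with period 4.
So x[232] = x[1 + ((232-1) mod 4)] = x[4] = 1.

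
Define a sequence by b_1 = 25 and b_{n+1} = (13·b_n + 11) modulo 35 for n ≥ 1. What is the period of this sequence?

4

b_1 = 25, b_2 = 21, b_3 = 4, b_4 = 28, b_5 = 25.
Since b_5 = b_1 = 25, the sequence is periodic with period 4.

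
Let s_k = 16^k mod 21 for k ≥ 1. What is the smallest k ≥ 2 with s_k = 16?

4

Listing terms: s_1 = 16,  s_2 = 4,  s_3 = 1,  s_4 = 16.
Since s_4 = s_1 = 16, the sequence is periodic with period 3.
The value 16 next appears (with k ≥ 2) at s_4.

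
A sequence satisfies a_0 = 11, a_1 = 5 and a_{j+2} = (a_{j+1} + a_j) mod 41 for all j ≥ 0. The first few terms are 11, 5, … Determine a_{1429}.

We have a_0 = 11,  a_1 = 5,  a_2 = 16,  a_3 = 21,  a_4 = 37,  a_5 = 17,  a_6 = 13,  a_7 = 30,  a_8 = 2,  a_9 = 32,  a_{10} = 34,  a_{11} = 25,  a_{12} = 18,  a_{13} = 2,  a_{14} = 20,  a_{15} = 22,  a_{16} = 1,  a_{17} = 23,  a_{18} = 24,  a_{19} = 6,  a_{20} = 30,  a_{21} = 36,  a_{22} = 25,  a_{23} = 20,  a_{24} = 4,  a_{25} = 24,  a_{26} = 28,  a_{27} = 11,  a_{28} = 39,  a_{29} = 9,  a_{30} = 7,  a_{31} = 16,  a_{32} = 23,  a_{33} = 39,  a_{34} = 21,  a_{35} = 19,  a_{36} = 40,  a_{37} = 18,  a_{38} = 17,  a_{39} = 35,  a_{40} = 11,  a_{41} = 5.
The sequence repeats with period 40.
(1429 - 0) mod 40 = 29, so a_{1429} = a_{29} = 9.

9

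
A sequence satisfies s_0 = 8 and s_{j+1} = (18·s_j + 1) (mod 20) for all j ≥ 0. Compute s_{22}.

11

We have s_0 = 8; s_1 = 5; s_2 = 11; s_3 = 19; s_4 = 3; s_5 = 15; s_6 = 11.
Since s_6 = s_2 = 11, the sequence is eventually periodic: after a pre-period of length 2 it cycles with period 4.
For j ≥ 2, s_j depends only on (j - 2) mod 4. (22 - 2) mod 4 = 0, so s_{22} = s_2 = 11.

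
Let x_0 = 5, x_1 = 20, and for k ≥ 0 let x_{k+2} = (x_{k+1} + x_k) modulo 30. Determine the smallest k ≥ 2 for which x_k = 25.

We have x_0 = 5; x_1 = 20; x_2 = 25; x_3 = 15; x_4 = 10; x_5 = 25; x_6 = 5; x_7 = 0; x_8 = 5; x_9 = 5; x_{10} = 10; x_{11} = 15; x_{12} = 25; x_{13} = 10; x_{14} = 5; x_{15} = 15; x_{16} = 20; x_{17} = 5; x_{18} = 25; x_{19} = 0; x_{20} = 25; x_{21} = 25; x_{22} = 20; x_{23} = 15; x_{24} = 5; x_{25} = 20.
The sequence repeats with period 24.
The value 25 first appears (with k ≥ 2) at x_2.

2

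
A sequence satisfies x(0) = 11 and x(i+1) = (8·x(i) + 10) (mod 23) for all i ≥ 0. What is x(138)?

9

x(0) = 11; x(1) = 6; x(2) = 12; x(3) = 14; x(4) = 7; x(5) = 20; x(6) = 9; x(7) = 13; x(8) = 22; x(9) = 2; x(10) = 3; x(11) = 11.
Since x(11) = x(0) = 11, the sequence is periodic with period 11.
So x(138) = x(0 + ((138-0) mod 11)) = x(6) = 9.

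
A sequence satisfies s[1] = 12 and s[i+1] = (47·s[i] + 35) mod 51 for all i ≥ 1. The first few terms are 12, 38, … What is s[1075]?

36

We have s[1] = 12,  s[2] = 38,  s[3] = 36,  s[4] = 44,  s[5] = 12.
Since s[5] = s[1] = 12, the sequence is periodic with period 4.
(1075 - 1) mod 4 = 2, so s[1075] = s[3] = 36.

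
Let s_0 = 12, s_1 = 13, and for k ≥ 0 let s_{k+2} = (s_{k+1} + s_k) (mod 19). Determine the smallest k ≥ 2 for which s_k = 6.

2

We have s_0 = 12; s_1 = 13; s_2 = 6; s_3 = 0; s_4 = 6; s_5 = 6; s_6 = 12; s_7 = 18; s_8 = 11; s_9 = 10; s_{10} = 2; s_{11} = 12; s_{12} = 14; s_{13} = 7; s_{14} = 2; s_{15} = 9; s_{16} = 11; s_{17} = 1; s_{18} = 12; s_{19} = 13.
The sequence repeats with period 18.
The value 6 first appears (with k ≥ 2) at s_2.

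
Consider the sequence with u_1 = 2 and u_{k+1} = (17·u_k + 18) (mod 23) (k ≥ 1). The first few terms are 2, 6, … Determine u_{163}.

12

u_1 = 2, u_2 = 6, u_3 = 5, u_4 = 11, u_5 = 21, u_6 = 7, u_7 = 22, u_8 = 1, u_9 = 12, u_{10} = 15, u_{11} = 20, u_{12} = 13, u_{13} = 9, u_{14} = 10, u_{15} = 4, u_{16} = 17, u_{17} = 8, u_{18} = 16, u_{19} = 14, u_{20} = 3, u_{21} = 0, u_{22} = 18, u_{23} = 2.
The sequence repeats with period 22.
So u_{163} = u_{1 + ((163-1) mod 22)} = u_9 = 12.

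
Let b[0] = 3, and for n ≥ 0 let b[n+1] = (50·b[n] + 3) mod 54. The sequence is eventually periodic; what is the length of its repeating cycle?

b[0] = 3,  b[1] = 45,  b[2] = 39,  b[3] = 9,  b[4] = 21,  b[5] = 27,  b[6] = 3.
Since b[6] = b[0] = 3, the sequence is periodic with period 6.

6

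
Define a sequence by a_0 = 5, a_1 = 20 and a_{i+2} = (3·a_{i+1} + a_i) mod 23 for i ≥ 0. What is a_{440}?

Listing terms: a_0 = 5; a_1 = 20; a_2 = 19; a_3 = 8; a_4 = 20; a_5 = 22; a_6 = 17; a_7 = 4; a_8 = 6; a_9 = 22; a_{10} = 3; a_{11} = 8; a_{12} = 4; a_{13} = 20; a_{14} = 18; a_{15} = 5; a_{16} = 10; a_{17} = 12; a_{18} = 0; a_{19} = 12; a_{20} = 13; a_{21} = 5; a_{22} = 5; a_{23} = 20.
The sequence repeats with period 22.
So a_{440} = a_{0 + ((440-0) mod 22)} = a_0 = 5.

5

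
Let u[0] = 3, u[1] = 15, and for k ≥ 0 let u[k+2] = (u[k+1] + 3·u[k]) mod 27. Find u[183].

15

u[0] = 3; u[1] = 15; u[2] = 24; u[3] = 15; u[4] = 6; u[5] = 24; u[6] = 15.
Since (u[5], u[6]) = (u[2], u[3]) = (24, 15) (two consecutive terms determine the rest), the sequence is eventually periodic: after a pre-period of length 2 it cycles with period 3.
For k ≥ 2, u[k] depends only on (k - 2) mod 3. (183 - 2) mod 3 = 1, so u[183] = u[3] = 15.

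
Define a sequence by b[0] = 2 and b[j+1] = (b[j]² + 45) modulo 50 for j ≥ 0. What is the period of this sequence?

Listing terms: b[0] = 2, b[1] = 49, b[2] = 46, b[3] = 11, b[4] = 16, b[5] = 1, b[6] = 46.
Since b[6] = b[2] = 46, the sequence is eventually periodic: after a pre-period of length 2 it cycles with period 4.

4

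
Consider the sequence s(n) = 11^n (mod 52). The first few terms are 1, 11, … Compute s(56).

We have s(0) = 1,  s(1) = 11,  s(2) = 17,  s(3) = 31,  s(4) = 29,  s(5) = 7,  s(6) = 25,  s(7) = 15,  s(8) = 9,  s(9) = 47,  s(10) = 49,  s(11) = 19,  s(12) = 1.
Since s(12) = s(0) = 1, the sequence is periodic with period 12.
(56 - 0) mod 12 = 8, so s(56) = s(8) = 9.

9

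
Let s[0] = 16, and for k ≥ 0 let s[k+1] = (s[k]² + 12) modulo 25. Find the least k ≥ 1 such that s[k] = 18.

s[0] = 16; s[1] = 18; s[2] = 11; s[3] = 8; s[4] = 1; s[5] = 13; s[6] = 6; s[7] = 23; s[8] = 16.
Since s[8] = s[0] = 16, the sequence is periodic with period 8.
The value 18 first appears (with k ≥ 1) at s[1].

1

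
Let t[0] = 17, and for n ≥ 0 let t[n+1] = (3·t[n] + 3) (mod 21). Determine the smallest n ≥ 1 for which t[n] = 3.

6

Listing terms: t[0] = 17; t[1] = 12; t[2] = 18; t[3] = 15; t[4] = 6; t[5] = 0; t[6] = 3; t[7] = 12.
Since t[7] = t[1] = 12, the sequence is eventually periodic: after a pre-period of length 1 it cycles with period 6.
The value 3 first appears (with n ≥ 1) at t[6].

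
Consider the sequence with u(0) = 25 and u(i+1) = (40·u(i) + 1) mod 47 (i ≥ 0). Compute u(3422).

5

Computing terms: u(0) = 25, u(1) = 14, u(2) = 44, u(3) = 22, u(4) = 35, u(5) = 38, u(6) = 17, u(7) = 23, u(8) = 28, u(9) = 40, u(10) = 3, u(11) = 27, u(12) = 0, u(13) = 1, u(14) = 41, u(15) = 43, u(16) = 29, u(17) = 33, u(18) = 5, u(19) = 13, u(20) = 4, u(21) = 20, u(22) = 2, u(23) = 34, u(24) = 45, u(25) = 15, u(26) = 37, u(27) = 24, u(28) = 21, u(29) = 42, u(30) = 36, u(31) = 31, u(32) = 19, u(33) = 9, u(34) = 32, u(35) = 12, u(36) = 11, u(37) = 18, u(38) = 16, u(39) = 30, u(40) = 26, u(41) = 7, u(42) = 46, u(43) = 8, u(44) = 39, u(45) = 10, u(46) = 25.
The sequence repeats with period 46.
(3422 - 0) mod 46 = 18, so u(3422) = u(18) = 5.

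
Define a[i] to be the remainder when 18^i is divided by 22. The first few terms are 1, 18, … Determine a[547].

a[0] = 1,  a[1] = 18,  a[2] = 16,  a[3] = 2,  a[4] = 14,  a[5] = 10,  a[6] = 4,  a[7] = 6,  a[8] = 20,  a[9] = 8,  a[10] = 12,  a[11] = 18.
Since a[11] = a[1] = 18, the sequence is eventually periodic: after a pre-period of length 1 it cycles with period 10.
For i ≥ 1, a[i] depends only on (i - 1) mod 10. (547 - 1) mod 10 = 6, so a[547] = a[7] = 6.

6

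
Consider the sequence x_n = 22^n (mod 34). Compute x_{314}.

Computing terms: x_0 = 1,  x_1 = 22,  x_2 = 8,  x_3 = 6,  x_4 = 30,  x_5 = 14,  x_6 = 2,  x_7 = 10,  x_8 = 16,  x_9 = 12,  x_{10} = 26,  x_{11} = 28,  x_{12} = 4,  x_{13} = 20,  x_{14} = 32,  x_{15} = 24,  x_{16} = 18,  x_{17} = 22.
Since x_{17} = x_1 = 22, the sequence is eventually periodic: after a pre-period of length 1 it cycles with period 16.
For n ≥ 1, x_n depends only on (n - 1) mod 16. (314 - 1) mod 16 = 9, so x_{314} = x_{10} = 26.

26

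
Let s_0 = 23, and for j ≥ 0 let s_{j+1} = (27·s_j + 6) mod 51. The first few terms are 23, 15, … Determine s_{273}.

We have s_0 = 23, s_1 = 15, s_2 = 3, s_3 = 36, s_4 = 9, s_5 = 45, s_6 = 48, s_7 = 27, s_8 = 21, s_9 = 12, s_{10} = 24, s_{11} = 42, s_{12} = 18, s_{13} = 33, s_{14} = 30, s_{15} = 0, s_{16} = 6, s_{17} = 15.
Since s_{17} = s_1 = 15, the sequence is eventually periodic: after a pre-period of length 1 it cycles with period 16.
For j ≥ 1, s_j depends only on (j - 1) mod 16. (273 - 1) mod 16 = 0, so s_{273} = s_1 = 15.

15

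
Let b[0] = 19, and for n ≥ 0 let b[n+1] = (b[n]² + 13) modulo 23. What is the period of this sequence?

5

We have b[0] = 19,  b[1] = 6,  b[2] = 3,  b[3] = 22,  b[4] = 14,  b[5] = 2,  b[6] = 17,  b[7] = 3.
Since b[7] = b[2] = 3, the sequence is eventually periodic: after a pre-period of length 2 it cycles with period 5.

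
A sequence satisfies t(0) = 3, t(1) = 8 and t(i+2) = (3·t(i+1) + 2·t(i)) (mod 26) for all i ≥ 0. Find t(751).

t(0) = 3,  t(1) = 8,  t(2) = 4,  t(3) = 2,  t(4) = 14,  t(5) = 20,  t(6) = 10,  t(7) = 18,  t(8) = 22,  t(9) = 24,  t(10) = 12,  t(11) = 6,  t(12) = 16,  t(13) = 8,  t(14) = 4.
Since (t(13), t(14)) = (t(1), t(2)) = (8, 4) (two consecutive terms determine the rest), the sequence is eventually periodic: after a pre-period of length 1 it cycles with period 12.
For i ≥ 1, t(i) depends only on (i - 1) mod 12. (751 - 1) mod 12 = 6, so t(751) = t(7) = 18.

18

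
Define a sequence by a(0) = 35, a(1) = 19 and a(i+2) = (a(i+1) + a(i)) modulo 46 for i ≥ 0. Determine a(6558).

Listing terms: a(0) = 35,  a(1) = 19,  a(2) = 8,  a(3) = 27,  a(4) = 35,  a(5) = 16,  a(6) = 5,  a(7) = 21,  a(8) = 26,  a(9) = 1,  a(10) = 27,  a(11) = 28,  a(12) = 9,  a(13) = 37,  a(14) = 0,  a(15) = 37,  a(16) = 37,  a(17) = 28,  a(18) = 19,  a(19) = 1,  a(20) = 20,  a(21) = 21,  a(22) = 41,  a(23) = 16,  a(24) = 11,  a(25) = 27,  a(26) = 38,  a(27) = 19,  a(28) = 11,  a(29) = 30,  a(30) = 41,  a(31) = 25,  a(32) = 20,  a(33) = 45,  a(34) = 19,  a(35) = 18,  a(36) = 37,  a(37) = 9,  a(38) = 0,  a(39) = 9,  a(40) = 9,  a(41) = 18,  a(42) = 27,  a(43) = 45,  a(44) = 26,  a(45) = 25,  a(46) = 5,  a(47) = 30,  a(48) = 35,  a(49) = 19.
Since (a(48), a(49)) = (a(0), a(1)) = (35, 19) (two consecutive terms determine the rest), the sequence is periodic with period 48.
(6558 - 0) mod 48 = 30, so a(6558) = a(30) = 41.

41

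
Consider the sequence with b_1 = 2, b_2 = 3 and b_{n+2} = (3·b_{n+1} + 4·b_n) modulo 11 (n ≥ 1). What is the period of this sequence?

We have b_1 = 2,  b_2 = 3,  b_3 = 6,  b_4 = 8,  b_5 = 4,  b_6 = 0,  b_7 = 5,  b_8 = 4,  b_9 = 10,  b_{10} = 2,  b_{11} = 2,  b_{12} = 3.
Since (b_{11}, b_{12}) = (b_1, b_2) = (2, 3) (two consecutive terms determine the rest), the sequence is periodic with period 10.

10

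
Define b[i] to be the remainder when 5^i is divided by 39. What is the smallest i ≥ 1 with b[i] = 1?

Listing terms: b[0] = 1, b[1] = 5, b[2] = 25, b[3] = 8, b[4] = 1.
Since b[4] = b[0] = 1, the sequence is periodic with period 4.
The value 1 next appears (with i ≥ 1) at b[4].

4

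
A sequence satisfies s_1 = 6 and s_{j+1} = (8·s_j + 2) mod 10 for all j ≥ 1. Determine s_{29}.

We have s_1 = 6,  s_2 = 0,  s_3 = 2,  s_4 = 8,  s_5 = 6.
The sequence repeats with period 4.
So s_{29} = s_{1 + ((29-1) mod 4)} = s_1 = 6.

6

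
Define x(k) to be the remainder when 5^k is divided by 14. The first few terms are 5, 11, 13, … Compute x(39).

13

We have x(1) = 5; x(2) = 11; x(3) = 13; x(4) = 9; x(5) = 3; x(6) = 1; x(7) = 5.
Since x(7) = x(1) = 5, the sequence is periodic with period 6.
So x(39) = x(1 + ((39-1) mod 6)) = x(3) = 13.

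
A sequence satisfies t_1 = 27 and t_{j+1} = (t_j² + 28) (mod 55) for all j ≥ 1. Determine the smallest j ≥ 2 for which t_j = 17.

We have t_1 = 27,  t_2 = 42,  t_3 = 32,  t_4 = 7,  t_5 = 22,  t_6 = 17,  t_7 = 42.
Since t_7 = t_2 = 42, the sequence is eventually periodic: after a pre-period of length 1 it cycles with period 5.
The value 17 first appears (with j ≥ 2) at t_6.

6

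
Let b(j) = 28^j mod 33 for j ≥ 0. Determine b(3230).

b(0) = 1, b(1) = 28, b(2) = 25, b(3) = 7, b(4) = 31, b(5) = 10, b(6) = 16, b(7) = 19, b(8) = 4, b(9) = 13, b(10) = 1.
The sequence repeats with period 10.
(3230 - 0) mod 10 = 0, so b(3230) = b(0) = 1.

1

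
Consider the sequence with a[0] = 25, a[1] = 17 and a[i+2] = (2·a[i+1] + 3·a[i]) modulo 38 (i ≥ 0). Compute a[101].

a[0] = 25,  a[1] = 17,  a[2] = 33,  a[3] = 3,  a[4] = 29,  a[5] = 29,  a[6] = 31,  a[7] = 35,  a[8] = 11,  a[9] = 13,  a[10] = 21,  a[11] = 5,  a[12] = 35,  a[13] = 9,  a[14] = 9,  a[15] = 7,  a[16] = 3,  a[17] = 27,  a[18] = 25,  a[19] = 17.
Since (a[18], a[19]) = (a[0], a[1]) = (25, 17) (two consecutive terms determine the rest), the sequence is periodic with period 18.
(101 - 0) mod 18 = 11, so a[101] = a[11] = 5.

5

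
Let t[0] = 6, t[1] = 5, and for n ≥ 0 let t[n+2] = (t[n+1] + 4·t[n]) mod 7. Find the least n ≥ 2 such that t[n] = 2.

18

Computing terms: t[0] = 6, t[1] = 5, t[2] = 1, t[3] = 0, t[4] = 4, t[5] = 4, t[6] = 6, t[7] = 1, t[8] = 4, t[9] = 1, t[10] = 3, t[11] = 0, t[12] = 5, t[13] = 5, t[14] = 4, t[15] = 3, t[16] = 5, t[17] = 3, t[18] = 2, t[19] = 0, t[20] = 1, t[21] = 1, t[22] = 5, t[23] = 2, t[24] = 1, t[25] = 2, t[26] = 6, t[27] = 0, t[28] = 3, t[29] = 3, t[30] = 1, t[31] = 6, t[32] = 3, t[33] = 6, t[34] = 4, t[35] = 0, t[36] = 2, t[37] = 2, t[38] = 3, t[39] = 4, t[40] = 2, t[41] = 4, t[42] = 5, t[43] = 0, t[44] = 6, t[45] = 6, t[46] = 2, t[47] = 5, t[48] = 6, t[49] = 5.
The sequence repeats with period 48.
The value 2 first appears (with n ≥ 2) at t[18].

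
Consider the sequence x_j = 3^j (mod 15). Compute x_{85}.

3

We have x_1 = 3,  x_2 = 9,  x_3 = 12,  x_4 = 6,  x_5 = 3.
The sequence repeats with period 4.
So x_{85} = x_{1 + ((85-1) mod 4)} = x_1 = 3.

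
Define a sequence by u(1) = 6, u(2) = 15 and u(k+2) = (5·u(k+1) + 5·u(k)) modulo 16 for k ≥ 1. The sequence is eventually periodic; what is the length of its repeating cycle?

We have u(1) = 6,  u(2) = 15,  u(3) = 9,  u(4) = 8,  u(5) = 5,  u(6) = 1,  u(7) = 14,  u(8) = 11,  u(9) = 13,  u(10) = 8,  u(11) = 9,  u(12) = 5,  u(13) = 6,  u(14) = 7,  u(15) = 1,  u(16) = 8,  u(17) = 13,  u(18) = 9,  u(19) = 14,  u(20) = 3,  u(21) = 5,  u(22) = 8,  u(23) = 1,  u(24) = 13,  u(25) = 6,  u(26) = 15.
Since (u(25), u(26)) = (u(1), u(2)) = (6, 15) (two consecutive terms determine the rest), the sequence is periodic with period 24.

24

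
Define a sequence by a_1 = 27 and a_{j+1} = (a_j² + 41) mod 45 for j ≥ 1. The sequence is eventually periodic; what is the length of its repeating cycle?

We have a_1 = 27; a_2 = 5; a_3 = 21; a_4 = 32; a_5 = 30; a_6 = 41; a_7 = 12; a_8 = 5.
Since a_8 = a_2 = 5, the sequence is eventually periodic: after a pre-period of length 1 it cycles with period 6.

6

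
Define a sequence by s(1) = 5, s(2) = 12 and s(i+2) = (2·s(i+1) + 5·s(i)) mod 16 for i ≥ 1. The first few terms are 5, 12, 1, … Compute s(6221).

9

Listing terms: s(1) = 5,  s(2) = 12,  s(3) = 1,  s(4) = 14,  s(5) = 1,  s(6) = 8,  s(7) = 5,  s(8) = 2,  s(9) = 13,  s(10) = 4,  s(11) = 9,  s(12) = 6,  s(13) = 9,  s(14) = 0,  s(15) = 13,  s(16) = 10,  s(17) = 5,  s(18) = 12.
The sequence repeats with period 16.
So s(6221) = s(1 + ((6221-1) mod 16)) = s(13) = 9.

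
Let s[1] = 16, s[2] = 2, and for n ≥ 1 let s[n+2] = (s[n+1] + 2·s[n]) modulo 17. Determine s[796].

4

Computing terms: s[1] = 16, s[2] = 2, s[3] = 0, s[4] = 4, s[5] = 4, s[6] = 12, s[7] = 3, s[8] = 10, s[9] = 16, s[10] = 2.
Since (s[9], s[10]) = (s[1], s[2]) = (16, 2) (two consecutive terms determine the rest), the sequence is periodic with period 8.
(796 - 1) mod 8 = 3, so s[796] = s[4] = 4.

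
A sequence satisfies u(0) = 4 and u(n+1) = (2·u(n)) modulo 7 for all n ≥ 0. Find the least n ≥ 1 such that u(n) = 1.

1

u(0) = 4,  u(1) = 1,  u(2) = 2,  u(3) = 4.
The sequence repeats with period 3.
The value 1 first appears (with n ≥ 1) at u(1).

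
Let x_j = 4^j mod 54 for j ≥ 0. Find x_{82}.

4

x_0 = 1, x_1 = 4, x_2 = 16, x_3 = 10, x_4 = 40, x_5 = 52, x_6 = 46, x_7 = 22, x_8 = 34, x_9 = 28, x_{10} = 4.
Since x_{10} = x_1 = 4, the sequence is eventually periodic: after a pre-period of length 1 it cycles with period 9.
For j ≥ 1, x_j depends only on (j - 1) mod 9. (82 - 1) mod 9 = 0, so x_{82} = x_1 = 4.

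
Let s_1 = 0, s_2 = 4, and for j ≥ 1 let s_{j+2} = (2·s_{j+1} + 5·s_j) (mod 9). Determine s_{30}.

8

s_1 = 0; s_2 = 4; s_3 = 8; s_4 = 0; s_5 = 4.
Since (s_4, s_5) = (s_1, s_2) = (0, 4) (two consecutive terms determine the rest), the sequence is periodic with period 3.
(30 - 1) mod 3 = 2, so s_{30} = s_3 = 8.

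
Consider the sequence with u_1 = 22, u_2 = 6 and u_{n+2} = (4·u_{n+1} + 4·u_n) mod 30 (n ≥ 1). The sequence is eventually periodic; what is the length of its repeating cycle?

24

Computing terms: u_1 = 22; u_2 = 6; u_3 = 22; u_4 = 22; u_5 = 26; u_6 = 12; u_7 = 2; u_8 = 26; u_9 = 22; u_{10} = 12; u_{11} = 16; u_{12} = 22; u_{13} = 2; u_{14} = 6; u_{15} = 2; u_{16} = 2; u_{17} = 16; u_{18} = 12; u_{19} = 22; u_{20} = 16; u_{21} = 2; u_{22} = 12; u_{23} = 26; u_{24} = 2; u_{25} = 22; u_{26} = 6.
The sequence repeats with period 24.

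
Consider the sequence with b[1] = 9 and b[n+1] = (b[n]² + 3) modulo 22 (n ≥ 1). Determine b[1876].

Listing terms: b[1] = 9, b[2] = 18, b[3] = 19, b[4] = 12, b[5] = 15, b[6] = 8, b[7] = 1, b[8] = 4, b[9] = 19.
Since b[9] = b[3] = 19, the sequence is eventually periodic: after a pre-period of length 2 it cycles with period 6.
For n ≥ 3, b[n] depends only on (n - 3) mod 6. (1876 - 3) mod 6 = 1, so b[1876] = b[4] = 12.

12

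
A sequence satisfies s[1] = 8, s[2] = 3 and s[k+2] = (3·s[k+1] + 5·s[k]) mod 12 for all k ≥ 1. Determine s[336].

3

We have s[1] = 8,  s[2] = 3,  s[3] = 1,  s[4] = 6,  s[5] = 11,  s[6] = 3,  s[7] = 4,  s[8] = 3,  s[9] = 5,  s[10] = 6,  s[11] = 7,  s[12] = 3,  s[13] = 8,  s[14] = 3.
The sequence repeats with period 12.
So s[336] = s[1 + ((336-1) mod 12)] = s[12] = 3.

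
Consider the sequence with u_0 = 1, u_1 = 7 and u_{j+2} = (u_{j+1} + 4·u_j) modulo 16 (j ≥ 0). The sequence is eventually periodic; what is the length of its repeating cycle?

Computing terms: u_0 = 1; u_1 = 7; u_2 = 11; u_3 = 7; u_4 = 3; u_5 = 15; u_6 = 11; u_7 = 7.
Since (u_6, u_7) = (u_2, u_3) = (11, 7) (two consecutive terms determine the rest), the sequence is eventually periodic: after a pre-period of length 2 it cycles with period 4.

4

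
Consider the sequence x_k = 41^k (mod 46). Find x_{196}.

35

We have x_1 = 41,  x_2 = 25,  x_3 = 13,  x_4 = 27,  x_5 = 3,  x_6 = 31,  x_7 = 29,  x_8 = 39,  x_9 = 35,  x_{10} = 9,  x_{11} = 1,  x_{12} = 41.
The sequence repeats with period 11.
(196 - 1) mod 11 = 8, so x_{196} = x_9 = 35.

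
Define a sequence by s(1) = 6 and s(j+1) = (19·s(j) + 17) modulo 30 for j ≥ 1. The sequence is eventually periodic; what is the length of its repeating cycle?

s(1) = 6, s(2) = 11, s(3) = 16, s(4) = 21, s(5) = 26, s(6) = 1, s(7) = 6.
Since s(7) = s(1) = 6, the sequence is periodic with period 6.

6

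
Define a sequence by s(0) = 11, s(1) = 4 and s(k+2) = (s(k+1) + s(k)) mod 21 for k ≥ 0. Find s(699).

s(0) = 11,  s(1) = 4,  s(2) = 15,  s(3) = 19,  s(4) = 13,  s(5) = 11,  s(6) = 3,  s(7) = 14,  s(8) = 17,  s(9) = 10,  s(10) = 6,  s(11) = 16,  s(12) = 1,  s(13) = 17,  s(14) = 18,  s(15) = 14,  s(16) = 11,  s(17) = 4.
Since (s(16), s(17)) = (s(0), s(1)) = (11, 4) (two consecutive terms determine the rest), the sequence is periodic with period 16.
(699 - 0) mod 16 = 11, so s(699) = s(11) = 16.

16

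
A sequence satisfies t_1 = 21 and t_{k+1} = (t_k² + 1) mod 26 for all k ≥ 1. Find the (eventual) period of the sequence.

4

We have t_1 = 21; t_2 = 0; t_3 = 1; t_4 = 2; t_5 = 5; t_6 = 0.
Since t_6 = t_2 = 0, the sequence is eventually periodic: after a pre-period of length 1 it cycles with period 4.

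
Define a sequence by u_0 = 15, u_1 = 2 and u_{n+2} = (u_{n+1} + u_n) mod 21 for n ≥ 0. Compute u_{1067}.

Listing terms: u_0 = 15, u_1 = 2, u_2 = 17, u_3 = 19, u_4 = 15, u_5 = 13, u_6 = 7, u_7 = 20, u_8 = 6, u_9 = 5, u_{10} = 11, u_{11} = 16, u_{12} = 6, u_{13} = 1, u_{14} = 7, u_{15} = 8, u_{16} = 15, u_{17} = 2.
Since (u_{16}, u_{17}) = (u_0, u_1) = (15, 2) (two consecutive terms determine the rest), the sequence is periodic with period 16.
So u_{1067} = u_{0 + ((1067-0) mod 16)} = u_{11} = 16.

16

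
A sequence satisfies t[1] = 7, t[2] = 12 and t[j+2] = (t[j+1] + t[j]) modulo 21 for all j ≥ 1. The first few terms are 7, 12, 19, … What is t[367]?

2

Computing terms: t[1] = 7; t[2] = 12; t[3] = 19; t[4] = 10; t[5] = 8; t[6] = 18; t[7] = 5; t[8] = 2; t[9] = 7; t[10] = 9; t[11] = 16; t[12] = 4; t[13] = 20; t[14] = 3; t[15] = 2; t[16] = 5; t[17] = 7; t[18] = 12.
Since (t[17], t[18]) = (t[1], t[2]) = (7, 12) (two consecutive terms determine the rest), the sequence is periodic with period 16.
(367 - 1) mod 16 = 14, so t[367] = t[15] = 2.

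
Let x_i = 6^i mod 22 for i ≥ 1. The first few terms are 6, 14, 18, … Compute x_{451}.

Listing terms: x_1 = 6,  x_2 = 14,  x_3 = 18,  x_4 = 20,  x_5 = 10,  x_6 = 16,  x_7 = 8,  x_8 = 4,  x_9 = 2,  x_{10} = 12,  x_{11} = 6.
The sequence repeats with period 10.
So x_{451} = x_{1 + ((451-1) mod 10)} = x_1 = 6.

6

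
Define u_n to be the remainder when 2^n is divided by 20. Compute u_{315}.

Listing terms: u_1 = 2,  u_2 = 4,  u_3 = 8,  u_4 = 16,  u_5 = 12,  u_6 = 4.
Since u_6 = u_2 = 4, the sequence is eventually periodic: after a pre-period of length 1 it cycles with period 4.
For n ≥ 2, u_n depends only on (n - 2) mod 4. (315 - 2) mod 4 = 1, so u_{315} = u_3 = 8.

8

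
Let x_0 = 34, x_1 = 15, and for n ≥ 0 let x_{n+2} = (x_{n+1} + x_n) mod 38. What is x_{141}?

4

x_0 = 34; x_1 = 15; x_2 = 11; x_3 = 26; x_4 = 37; x_5 = 25; x_6 = 24; x_7 = 11; x_8 = 35; x_9 = 8; x_{10} = 5; x_{11} = 13; x_{12} = 18; x_{13} = 31; x_{14} = 11; x_{15} = 4; x_{16} = 15; x_{17} = 19; x_{18} = 34; x_{19} = 15.
Since (x_{18}, x_{19}) = (x_0, x_1) = (34, 15) (two consecutive terms determine the rest), the sequence is periodic with period 18.
(141 - 0) mod 18 = 15, so x_{141} = x_{15} = 4.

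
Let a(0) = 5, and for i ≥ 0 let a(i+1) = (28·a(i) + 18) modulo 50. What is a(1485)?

18

Computing terms: a(0) = 5; a(1) = 8; a(2) = 42; a(3) = 44; a(4) = 0; a(5) = 18; a(6) = 22; a(7) = 34; a(8) = 20; a(9) = 28; a(10) = 2; a(11) = 24; a(12) = 40; a(13) = 38; a(14) = 32; a(15) = 14; a(16) = 10; a(17) = 48; a(18) = 12; a(19) = 4; a(20) = 30; a(21) = 8.
Since a(21) = a(1) = 8, the sequence is eventually periodic: after a pre-period of length 1 it cycles with period 20.
For i ≥ 1, a(i) depends only on (i - 1) mod 20. (1485 - 1) mod 20 = 4, so a(1485) = a(5) = 18.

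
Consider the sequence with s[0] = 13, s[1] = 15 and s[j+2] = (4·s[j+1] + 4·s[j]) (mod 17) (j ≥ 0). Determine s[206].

4

We have s[0] = 13,  s[1] = 15,  s[2] = 10,  s[3] = 15,  s[4] = 15,  s[5] = 1,  s[6] = 13,  s[7] = 5,  s[8] = 4,  s[9] = 2,  s[10] = 7,  s[11] = 2,  s[12] = 2,  s[13] = 16,  s[14] = 4,  s[15] = 12,  s[16] = 13,  s[17] = 15.
The sequence repeats with period 16.
So s[206] = s[0 + ((206-0) mod 16)] = s[14] = 4.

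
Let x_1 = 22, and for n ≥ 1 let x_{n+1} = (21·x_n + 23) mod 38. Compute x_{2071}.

22

x_1 = 22,  x_2 = 29,  x_3 = 24,  x_4 = 33,  x_5 = 32,  x_6 = 11,  x_7 = 26,  x_8 = 37,  x_9 = 2,  x_{10} = 27,  x_{11} = 20,  x_{12} = 25,  x_{13} = 16,  x_{14} = 17,  x_{15} = 0,  x_{16} = 23,  x_{17} = 12,  x_{18} = 9,  x_{19} = 22.
The sequence repeats with period 18.
(2071 - 1) mod 18 = 0, so x_{2071} = x_1 = 22.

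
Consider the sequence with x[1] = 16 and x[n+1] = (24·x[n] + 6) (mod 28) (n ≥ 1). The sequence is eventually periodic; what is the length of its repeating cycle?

Listing terms: x[1] = 16; x[2] = 26; x[3] = 14; x[4] = 6; x[5] = 10; x[6] = 22; x[7] = 2; x[8] = 26.
Since x[8] = x[2] = 26, the sequence is eventually periodic: after a pre-period of length 1 it cycles with period 6.

6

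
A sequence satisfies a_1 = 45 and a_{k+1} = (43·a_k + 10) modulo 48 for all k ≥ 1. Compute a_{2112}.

We have a_1 = 45; a_2 = 25; a_3 = 29; a_4 = 9; a_5 = 13; a_6 = 41; a_7 = 45.
The sequence repeats with period 6.
So a_{2112} = a_{1 + ((2112-1) mod 6)} = a_6 = 41.

41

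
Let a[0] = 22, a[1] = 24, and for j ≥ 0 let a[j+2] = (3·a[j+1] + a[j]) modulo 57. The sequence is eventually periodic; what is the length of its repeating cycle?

Computing terms: a[0] = 22; a[1] = 24; a[2] = 37; a[3] = 21; a[4] = 43; a[5] = 36; a[6] = 37; a[7] = 33; a[8] = 22; a[9] = 42; a[10] = 34; a[11] = 30; a[12] = 10; a[13] = 3; a[14] = 19; a[15] = 3; a[16] = 28; a[17] = 30; a[18] = 4; a[19] = 42; a[20] = 16; a[21] = 33; a[22] = 1; a[23] = 36; a[24] = 52; a[25] = 21; a[26] = 1; a[27] = 24; a[28] = 16; a[29] = 15; a[30] = 4; a[31] = 27; a[32] = 28; a[33] = 54; a[34] = 19; a[35] = 54; a[36] = 10; a[37] = 27; a[38] = 34; a[39] = 15; a[40] = 22; a[41] = 24.
The sequence repeats with period 40.

40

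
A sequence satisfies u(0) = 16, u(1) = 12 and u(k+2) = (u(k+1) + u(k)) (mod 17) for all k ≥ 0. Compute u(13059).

4

We have u(0) = 16; u(1) = 12; u(2) = 11; u(3) = 6; u(4) = 0; u(5) = 6; u(6) = 6; u(7) = 12; u(8) = 1; u(9) = 13; u(10) = 14; u(11) = 10; u(12) = 7; u(13) = 0; u(14) = 7; u(15) = 7; u(16) = 14; u(17) = 4; u(18) = 1; u(19) = 5; u(20) = 6; u(21) = 11; u(22) = 0; u(23) = 11; u(24) = 11; u(25) = 5; u(26) = 16; u(27) = 4; u(28) = 3; u(29) = 7; u(30) = 10; u(31) = 0; u(32) = 10; u(33) = 10; u(34) = 3; u(35) = 13; u(36) = 16; u(37) = 12.
The sequence repeats with period 36.
So u(13059) = u(0 + ((13059-0) mod 36)) = u(27) = 4.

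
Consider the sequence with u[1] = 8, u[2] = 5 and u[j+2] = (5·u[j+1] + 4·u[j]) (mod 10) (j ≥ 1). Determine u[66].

u[1] = 8; u[2] = 5; u[3] = 7; u[4] = 5; u[5] = 3; u[6] = 5; u[7] = 7.
Since (u[6], u[7]) = (u[2], u[3]) = (5, 7) (two consecutive terms determine the rest), the sequence is eventually periodic: after a pre-period of length 1 it cycles with period 4.
For j ≥ 2, u[j] depends only on (j - 2) mod 4. (66 - 2) mod 4 = 0, so u[66] = u[2] = 5.

5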